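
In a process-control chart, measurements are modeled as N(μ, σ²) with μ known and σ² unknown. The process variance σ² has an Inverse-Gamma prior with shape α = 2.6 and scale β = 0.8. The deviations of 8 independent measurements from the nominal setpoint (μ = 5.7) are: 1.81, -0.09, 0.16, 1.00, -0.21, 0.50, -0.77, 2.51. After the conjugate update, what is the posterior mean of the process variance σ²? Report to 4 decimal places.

With known mean μ and an Inverse-Gamma(α, β) prior on σ², the Normal likelihood is conjugate: posterior is Inv-Gamma(α + n/2, β + Σ(xᵢ−μ)²/2).
Σ(xᵢ−μ)² = (1.81)² + (-0.09)² + (0.16)² + (1.00)² + (-0.21)² + (0.50)² + (-0.77)² + (2.51)² = 11.4969.
Posterior: Inv-Gamma(2.6 + 8/2, 0.8 + 11.4969/2) = Inv-Gamma(6.60, 6.54845).
E[σ²|data] = β/(α−1) = 6.54845/5.60 = 1.1694.

1.1694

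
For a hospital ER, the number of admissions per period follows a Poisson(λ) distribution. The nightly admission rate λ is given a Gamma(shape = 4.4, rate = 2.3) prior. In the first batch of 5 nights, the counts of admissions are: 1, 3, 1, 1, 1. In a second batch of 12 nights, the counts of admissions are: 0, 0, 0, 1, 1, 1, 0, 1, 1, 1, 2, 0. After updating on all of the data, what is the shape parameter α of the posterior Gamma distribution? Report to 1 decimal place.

With a Gamma(shape α, rate β) prior, the Poisson likelihood is conjugate: the posterior is Gamma(α + ΣXᵢ, β + n).
Batch 1: sum of counts S = 7 over n = 5 nights.
After batch 1: Gamma(α+S, β+n) = Gamma(4.4+7, 2.3+5) = Gamma(11.4, 7.3).
Batch 2: sum of counts S = 8 over n = 12 nights.
After batch 2: Gamma(α+S, β+n) = Gamma(11.4+8, 7.3+12) = Gamma(19.4, 19.3).
Posterior α = 19.4.

19.4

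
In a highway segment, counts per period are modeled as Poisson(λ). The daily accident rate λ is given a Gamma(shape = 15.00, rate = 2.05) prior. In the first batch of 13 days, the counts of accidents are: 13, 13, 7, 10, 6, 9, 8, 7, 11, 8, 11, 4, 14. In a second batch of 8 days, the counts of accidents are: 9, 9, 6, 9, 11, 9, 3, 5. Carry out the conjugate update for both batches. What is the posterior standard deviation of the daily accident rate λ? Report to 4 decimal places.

0.6089

With a Gamma(shape α, rate β) prior, the Poisson likelihood is conjugate: the posterior is Gamma(α + ΣXᵢ, β + n).
Batch 1: sum of counts S = 121 over n = 13 days.
After batch 1: Gamma(α+S, β+n) = Gamma(15.00+121, 2.05+13) = Gamma(136.00, 15.05).
Batch 2: sum of counts S = 61 over n = 8 days.
After batch 2: Gamma(α+S, β+n) = Gamma(136.00+61, 15.05+8) = Gamma(197.00, 23.05).
SD = √α/β = √197.00/23.05 = 0.6089.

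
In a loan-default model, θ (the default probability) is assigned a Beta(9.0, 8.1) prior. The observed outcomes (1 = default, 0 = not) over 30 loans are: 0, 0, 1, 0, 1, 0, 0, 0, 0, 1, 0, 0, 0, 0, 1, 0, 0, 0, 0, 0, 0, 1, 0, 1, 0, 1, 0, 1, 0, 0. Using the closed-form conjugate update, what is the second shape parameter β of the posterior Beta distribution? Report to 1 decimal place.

The Beta prior is conjugate to a Binomial/Bernoulli likelihood; the update adds successes to α and failures to β.
Posterior: Beta(α+k, β+n−k) = Beta(9.0+8, 8.1+22) = Beta(17.0, 30.1).
Posterior β = 30.1.

30.1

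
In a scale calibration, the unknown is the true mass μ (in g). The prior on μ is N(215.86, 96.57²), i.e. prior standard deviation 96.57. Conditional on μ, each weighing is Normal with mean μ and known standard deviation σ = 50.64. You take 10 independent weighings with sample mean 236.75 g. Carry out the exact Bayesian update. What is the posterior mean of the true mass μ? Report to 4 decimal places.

236.1909

For Normal data with known variance σ², a Normal(μ₀, σ₀²) prior on μ is conjugate. Posterior precision = 1/σ₀² + n/σ²; posterior mean is the precision-weighted average of μ₀ and x̄.
n·x̄ = 10·236.75 = 2367.5.
σ₀² = 96.57² = 9325.7649, σ² = 50.64² = 2564.4096; σ² + n·σ₀² = 2564.4096 + 10·9325.7649 = 95822.0586.
Posterior mean = (μ₀/σ₀² + n·x̄/σ²)/(1/σ₀² + n/σ²) = (σ²·μ₀ + σ₀²·n·x̄)/(σ² + n·σ₀²) = (2564.4096·215.86 + 9325.7649·2367.5)/95822.0586 = 22632301.857006/95822.0586 = 236.1909.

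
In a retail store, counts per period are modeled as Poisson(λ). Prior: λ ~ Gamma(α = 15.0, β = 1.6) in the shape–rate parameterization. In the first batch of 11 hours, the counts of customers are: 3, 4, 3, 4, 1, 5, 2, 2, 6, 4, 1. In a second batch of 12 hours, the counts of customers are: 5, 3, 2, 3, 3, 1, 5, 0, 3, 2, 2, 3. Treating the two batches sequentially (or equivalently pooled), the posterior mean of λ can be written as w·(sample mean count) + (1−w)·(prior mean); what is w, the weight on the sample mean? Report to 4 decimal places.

0.9350

With a Gamma(shape α, rate β) prior, the Poisson likelihood is conjugate: the posterior is Gamma(α + ΣXᵢ, β + n).
Total number of hours: n = 11 + 12 = 23.
Posterior mean = (α₀+S)/(β₀+n) = [n/(β₀+n)]·(S/n) + [β₀/(β₀+n)]·(α₀/β₀), so only n and β₀ enter the weight.
Weight on data w = n/(β₀+n) = 23/(1.6+23) = 23/24.6 = 0.9350.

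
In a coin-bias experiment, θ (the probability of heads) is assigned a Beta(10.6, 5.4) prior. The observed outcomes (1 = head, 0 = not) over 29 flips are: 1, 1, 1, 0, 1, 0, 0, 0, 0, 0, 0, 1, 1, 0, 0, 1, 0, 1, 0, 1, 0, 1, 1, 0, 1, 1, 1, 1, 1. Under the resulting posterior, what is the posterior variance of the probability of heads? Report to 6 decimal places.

The Beta prior is conjugate to a Binomial/Bernoulli likelihood; the update adds successes to α and failures to β.
Posterior: Beta(α+k, β+n−k) = Beta(10.6+16, 5.4+13) = Beta(26.6, 18.4).
Var = αβ/((α+β)²(α+β+1)) = 26.6·18.4/(45.0²·46.0) = 0.005254.

0.005254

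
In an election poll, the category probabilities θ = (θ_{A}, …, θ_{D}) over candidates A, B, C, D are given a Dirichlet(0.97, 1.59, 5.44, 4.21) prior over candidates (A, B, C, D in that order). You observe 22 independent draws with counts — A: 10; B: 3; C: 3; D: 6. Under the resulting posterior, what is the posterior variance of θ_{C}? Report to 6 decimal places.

The Dirichlet prior is conjugate to the Multinomial likelihood: each posterior αⱼ = prior αⱼ + observed count nⱼ.
Posterior concentration: (10.97, 4.59, 8.44, 10.21), total = 34.21.
Var[θ_j] = α_j(Σα−α_j)/((Σα)²(Σα+1)) = 8.44·25.77/(34.21²·35.21) = 0.005278.

0.005278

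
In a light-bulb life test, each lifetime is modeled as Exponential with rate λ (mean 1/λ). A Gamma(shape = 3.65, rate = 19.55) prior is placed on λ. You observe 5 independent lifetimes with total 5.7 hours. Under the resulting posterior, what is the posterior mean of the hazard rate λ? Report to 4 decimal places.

With a Gamma(shape α, rate β) prior on the exponential rate λ, the posterior after n observations with total T = Σxᵢ is Gamma(α+n, β+T).
Posterior: Gamma(3.65+5, 19.55+5.7) = Gamma(8.65, 25.25).
Posterior mean of λ = α/β = 8.65/25.25 = 0.3426.

0.3426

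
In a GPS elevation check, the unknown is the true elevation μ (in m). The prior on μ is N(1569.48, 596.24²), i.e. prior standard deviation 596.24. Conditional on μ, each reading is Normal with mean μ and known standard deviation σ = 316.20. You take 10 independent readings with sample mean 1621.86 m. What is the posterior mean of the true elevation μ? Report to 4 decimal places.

For Normal data with known variance σ², a Normal(μ₀, σ₀²) prior on μ is conjugate. Posterior precision = 1/σ₀² + n/σ²; posterior mean is the precision-weighted average of μ₀ and x̄.
n·x̄ = 10·1621.86 = 16218.6.
σ₀² = 596.24² = 355502.1376, σ² = 316.20² = 99982.44; σ² + n·σ₀² = 99982.44 + 10·355502.1376 = 3655003.816.
Posterior mean = (μ₀/σ₀² + n·x̄/σ²)/(1/σ₀² + n/σ²) = (σ²·μ₀ + σ₀²·n·x̄)/(σ² + n·σ₀²) = (99982.44·1569.48 + 355502.1376·16218.6)/3655003.816 = 5922667408.81056/3655003.816 = 1620.4271.

1620.4271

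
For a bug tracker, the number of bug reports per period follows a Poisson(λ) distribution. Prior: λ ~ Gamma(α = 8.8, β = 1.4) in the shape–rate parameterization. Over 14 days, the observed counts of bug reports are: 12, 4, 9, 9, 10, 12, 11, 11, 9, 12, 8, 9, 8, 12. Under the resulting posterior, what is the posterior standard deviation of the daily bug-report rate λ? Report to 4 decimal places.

0.7814

With a Gamma(shape α, rate β) prior, the Poisson likelihood is conjugate: the posterior is Gamma(α + ΣXᵢ, β + n).
Sum of counts S = 136 over n = 14 days.
Posterior: Gamma(α+S, β+n) = Gamma(8.8+136, 1.4+14) = Gamma(144.8, 15.4).
SD = √α/β = √144.8/15.4 = 0.7814.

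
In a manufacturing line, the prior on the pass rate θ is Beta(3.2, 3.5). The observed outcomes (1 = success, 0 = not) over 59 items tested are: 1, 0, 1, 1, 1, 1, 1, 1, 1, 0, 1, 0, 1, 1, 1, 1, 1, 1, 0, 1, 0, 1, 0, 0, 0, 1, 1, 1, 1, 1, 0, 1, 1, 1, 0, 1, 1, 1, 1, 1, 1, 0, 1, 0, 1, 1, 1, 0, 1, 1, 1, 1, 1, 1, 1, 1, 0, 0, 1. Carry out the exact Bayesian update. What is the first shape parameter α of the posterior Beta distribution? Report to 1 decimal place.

The Beta prior is conjugate to a Binomial/Bernoulli likelihood; the update adds successes to α and failures to β.
Posterior: Beta(α+k, β+n−k) = Beta(3.2+44, 3.5+15) = Beta(47.2, 18.5).
Posterior α = 47.2.

47.2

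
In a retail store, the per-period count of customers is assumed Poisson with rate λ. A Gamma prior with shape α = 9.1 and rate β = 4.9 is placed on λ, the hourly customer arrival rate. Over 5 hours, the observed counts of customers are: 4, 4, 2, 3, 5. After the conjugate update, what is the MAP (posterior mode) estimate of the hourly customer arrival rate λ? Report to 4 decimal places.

2.6364

With a Gamma(shape α, rate β) prior, the Poisson likelihood is conjugate: the posterior is Gamma(α + ΣXᵢ, β + n).
Sum of counts S = 18 over n = 5 hours.
Posterior: Gamma(α+S, β+n) = Gamma(9.1+18, 4.9+5) = Gamma(27.1, 9.9).
Mode of Gamma(α,β) for α≥1 is (α−1)/β = 26.1/9.9 = 2.6364.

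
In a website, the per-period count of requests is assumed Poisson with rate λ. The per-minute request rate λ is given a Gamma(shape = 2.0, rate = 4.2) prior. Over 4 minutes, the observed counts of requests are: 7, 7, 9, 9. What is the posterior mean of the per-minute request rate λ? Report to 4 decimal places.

4.1463

With a Gamma(shape α, rate β) prior, the Poisson likelihood is conjugate: the posterior is Gamma(α + ΣXᵢ, β + n).
Sum of counts S = 32 over n = 4 minutes.
Posterior: Gamma(α+S, β+n) = Gamma(2.0+32, 4.2+4) = Gamma(34.0, 8.2).
Posterior mean = α/β = 34.0/8.2 = 4.1463.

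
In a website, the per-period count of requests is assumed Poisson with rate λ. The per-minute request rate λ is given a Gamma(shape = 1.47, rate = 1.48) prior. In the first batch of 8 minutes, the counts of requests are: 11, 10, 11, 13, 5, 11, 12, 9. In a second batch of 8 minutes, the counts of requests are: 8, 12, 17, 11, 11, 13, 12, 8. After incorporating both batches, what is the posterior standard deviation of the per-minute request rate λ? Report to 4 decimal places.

0.7578

With a Gamma(shape α, rate β) prior, the Poisson likelihood is conjugate: the posterior is Gamma(α + ΣXᵢ, β + n).
Batch 1: sum of counts S = 82 over n = 8 minutes.
After batch 1: Gamma(α+S, β+n) = Gamma(1.47+82, 1.48+8) = Gamma(83.47, 9.48).
Batch 2: sum of counts S = 92 over n = 8 minutes.
After batch 2: Gamma(α+S, β+n) = Gamma(83.47+92, 9.48+8) = Gamma(175.47, 17.48).
SD = √α/β = √175.47/17.48 = 0.7578.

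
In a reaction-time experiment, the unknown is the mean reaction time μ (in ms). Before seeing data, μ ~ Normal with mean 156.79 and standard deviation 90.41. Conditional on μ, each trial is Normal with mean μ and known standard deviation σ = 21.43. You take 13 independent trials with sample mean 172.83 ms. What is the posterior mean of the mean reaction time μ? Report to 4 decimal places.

172.7610

For Normal data with known variance σ², a Normal(μ₀, σ₀²) prior on μ is conjugate. Posterior precision = 1/σ₀² + n/σ²; posterior mean is the precision-weighted average of μ₀ and x̄.
n·x̄ = 13·172.83 = 2246.79.
σ₀² = 90.41² = 8173.9681, σ² = 21.43² = 459.2449; σ² + n·σ₀² = 459.2449 + 13·8173.9681 = 106720.8302.
Posterior mean = (μ₀/σ₀² + n·x̄/σ²)/(1/σ₀² + n/σ²) = (σ²·μ₀ + σ₀²·n·x̄)/(σ² + n·σ₀²) = (459.2449·156.79 + 8173.9681·2246.79)/106720.8302 = 18437194.79527/106720.8302 = 172.7610.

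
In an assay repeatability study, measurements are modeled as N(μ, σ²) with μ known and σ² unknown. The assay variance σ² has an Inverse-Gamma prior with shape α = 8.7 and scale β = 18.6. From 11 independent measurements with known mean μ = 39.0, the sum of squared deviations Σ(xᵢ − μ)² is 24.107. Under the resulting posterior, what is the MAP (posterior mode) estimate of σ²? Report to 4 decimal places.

With known mean μ and an Inverse-Gamma(α, β) prior on σ², the Normal likelihood is conjugate: posterior is Inv-Gamma(α + n/2, β + Σ(xᵢ−μ)²/2).
Posterior: Inv-Gamma(8.7 + 11/2, 18.6 + 24.107/2) = Inv-Gamma(14.20, 30.6535).
Mode = β/(α+1) = 30.6535/15.20 = 2.0167.

2.0167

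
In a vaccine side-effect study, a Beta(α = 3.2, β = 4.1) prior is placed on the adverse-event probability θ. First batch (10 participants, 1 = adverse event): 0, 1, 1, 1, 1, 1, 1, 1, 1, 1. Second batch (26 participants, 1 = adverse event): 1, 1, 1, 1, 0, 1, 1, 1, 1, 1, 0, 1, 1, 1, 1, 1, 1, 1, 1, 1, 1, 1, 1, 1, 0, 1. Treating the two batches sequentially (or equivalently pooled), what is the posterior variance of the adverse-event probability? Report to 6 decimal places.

The Beta prior is conjugate to a Binomial/Bernoulli likelihood; the update adds successes to α and failures to β.
After batch 1: Beta(3.2+9, 4.1+1) = Beta(12.2, 5.1).
After batch 2: Beta(12.2+23, 5.1+3) = Beta(35.2, 8.1).
Var = αβ/((α+β)²(α+β+1)) = 35.2·8.1/(43.3²·44.3) = 0.003433.

0.003433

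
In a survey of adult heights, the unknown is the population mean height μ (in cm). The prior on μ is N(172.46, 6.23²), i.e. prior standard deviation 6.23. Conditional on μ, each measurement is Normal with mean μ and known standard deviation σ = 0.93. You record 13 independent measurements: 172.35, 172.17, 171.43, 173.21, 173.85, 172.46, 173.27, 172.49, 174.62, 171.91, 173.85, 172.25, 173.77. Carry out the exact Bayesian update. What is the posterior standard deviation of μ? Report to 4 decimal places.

0.2577

For Normal data with known variance σ², a Normal(μ₀, σ₀²) prior on μ is conjugate. Posterior precision = 1/σ₀² + n/σ²; posterior mean is the precision-weighted average of μ₀ and x̄.
σ₀² = 6.23² = 38.8129, σ² = 0.93² = 0.8649; σ² + n·σ₀² = 0.8649 + 13·38.8129 = 505.4326.
Posterior precision = 1/σ₀² + n/σ² = 1/38.8129 + 13/0.8649 = (σ² + n·σ₀²)/(σ₀²σ²) = 505.4326/(38.8129·0.8649); posterior variance σₙ² = σ₀²σ²/(σ² + n·σ₀²) = 38.8129·0.8649/505.4326 = 0.066417.
Posterior SD = √σₙ² = √(38.8129·0.8649/505.4326) = 0.2577.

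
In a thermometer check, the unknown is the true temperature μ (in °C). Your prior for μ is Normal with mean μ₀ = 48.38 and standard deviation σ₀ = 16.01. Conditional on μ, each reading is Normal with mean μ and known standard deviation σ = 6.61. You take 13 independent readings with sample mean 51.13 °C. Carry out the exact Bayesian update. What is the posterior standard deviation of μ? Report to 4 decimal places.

1.8214

For Normal data with known variance σ², a Normal(μ₀, σ₀²) prior on μ is conjugate. Posterior precision = 1/σ₀² + n/σ²; posterior mean is the precision-weighted average of μ₀ and x̄.
σ₀² = 16.01² = 256.3201, σ² = 6.61² = 43.6921; σ² + n·σ₀² = 43.6921 + 13·256.3201 = 3375.8534.
Posterior precision = 1/σ₀² + n/σ² = 1/256.3201 + 13/43.6921 = (σ² + n·σ₀²)/(σ₀²σ²) = 3375.8534/(256.3201·43.6921); posterior variance σₙ² = σ₀²σ²/(σ² + n·σ₀²) = 256.3201·43.6921/3375.8534 = 3.317432.
Posterior SD = √σₙ² = √(256.3201·43.6921/3375.8534) = 1.8214.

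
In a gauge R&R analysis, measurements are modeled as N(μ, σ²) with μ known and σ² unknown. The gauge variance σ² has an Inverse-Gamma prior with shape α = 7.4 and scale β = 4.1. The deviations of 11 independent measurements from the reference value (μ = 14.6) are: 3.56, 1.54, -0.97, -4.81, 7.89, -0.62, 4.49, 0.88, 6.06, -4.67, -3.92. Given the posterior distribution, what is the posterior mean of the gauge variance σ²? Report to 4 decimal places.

8.6047

With known mean μ and an Inverse-Gamma(α, β) prior on σ², the Normal likelihood is conjugate: posterior is Inv-Gamma(α + n/2, β + Σ(xᵢ−μ)²/2).
Σ(xᵢ−μ)² = (3.56)² + (1.54)² + (-0.97)² + (-4.81)² + (7.89)² + (-0.62)² + (4.49)² + (0.88)² + (6.06)² + (-4.67)² + (-3.92)² = 196.5921.
Posterior: Inv-Gamma(7.4 + 11/2, 4.1 + 196.5921/2) = Inv-Gamma(12.90, 102.39605).
E[σ²|data] = β/(α−1) = 102.39605/11.90 = 8.6047.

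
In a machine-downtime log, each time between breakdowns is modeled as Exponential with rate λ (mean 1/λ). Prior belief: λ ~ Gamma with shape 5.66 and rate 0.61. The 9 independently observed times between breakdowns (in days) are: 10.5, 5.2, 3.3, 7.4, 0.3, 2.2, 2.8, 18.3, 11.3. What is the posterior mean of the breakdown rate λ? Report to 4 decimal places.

With a Gamma(shape α, rate β) prior on the exponential rate λ, the posterior after n observations with total T = Σxᵢ is Gamma(α+n, β+T).
Sum of observations T = 61.3 days; n = 9.
Posterior: Gamma(5.66+9, 0.61+61.3) = Gamma(14.66, 61.91).
Posterior mean of λ = α/β = 14.66/61.91 = 0.2368.

0.2368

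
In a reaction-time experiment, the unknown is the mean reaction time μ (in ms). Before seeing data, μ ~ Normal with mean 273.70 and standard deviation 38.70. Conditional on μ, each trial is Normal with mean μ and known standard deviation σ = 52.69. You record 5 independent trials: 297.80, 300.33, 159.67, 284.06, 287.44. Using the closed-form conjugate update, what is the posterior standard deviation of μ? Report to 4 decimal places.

20.1264

For Normal data with known variance σ², a Normal(μ₀, σ₀²) prior on μ is conjugate. Posterior precision = 1/σ₀² + n/σ²; posterior mean is the precision-weighted average of μ₀ and x̄.
σ₀² = 38.70² = 1497.69, σ² = 52.69² = 2776.2361; σ² + n·σ₀² = 2776.2361 + 5·1497.69 = 10264.6861.
Posterior precision = 1/σ₀² + n/σ² = 1/1497.69 + 5/2776.2361 = (σ² + n·σ₀²)/(σ₀²σ²) = 10264.6861/(1497.69·2776.2361); posterior variance σₙ² = σ₀²σ²/(σ² + n·σ₀²) = 1497.69·2776.2361/10264.6861 = 405.072401.
Posterior SD = √σₙ² = √(1497.69·2776.2361/10264.6861) = 20.1264.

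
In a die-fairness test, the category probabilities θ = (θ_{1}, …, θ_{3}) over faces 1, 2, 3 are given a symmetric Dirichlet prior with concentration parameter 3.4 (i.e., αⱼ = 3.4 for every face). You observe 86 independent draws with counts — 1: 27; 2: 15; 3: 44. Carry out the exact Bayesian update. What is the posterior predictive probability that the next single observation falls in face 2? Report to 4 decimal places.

0.1913

The Dirichlet prior is conjugate to the Multinomial likelihood: each posterior αⱼ = prior αⱼ + observed count nⱼ.
Posterior concentration: (30.4, 18.4, 47.4), total = 96.2.
P(next = 2 | data) = α_{2}/Σα = 0.1913.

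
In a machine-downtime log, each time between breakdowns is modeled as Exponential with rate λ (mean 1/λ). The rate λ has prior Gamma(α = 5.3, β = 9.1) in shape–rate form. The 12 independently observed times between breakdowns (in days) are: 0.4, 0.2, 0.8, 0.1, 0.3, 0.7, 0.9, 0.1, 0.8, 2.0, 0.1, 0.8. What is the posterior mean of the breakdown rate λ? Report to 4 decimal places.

1.0613

With a Gamma(shape α, rate β) prior on the exponential rate λ, the posterior after n observations with total T = Σxᵢ is Gamma(α+n, β+T).
Sum of observations T = 7.2 days; n = 12.
Posterior: Gamma(5.3+12, 9.1+7.2) = Gamma(17.3, 16.3).
Posterior mean of λ = α/β = 17.3/16.3 = 1.0613.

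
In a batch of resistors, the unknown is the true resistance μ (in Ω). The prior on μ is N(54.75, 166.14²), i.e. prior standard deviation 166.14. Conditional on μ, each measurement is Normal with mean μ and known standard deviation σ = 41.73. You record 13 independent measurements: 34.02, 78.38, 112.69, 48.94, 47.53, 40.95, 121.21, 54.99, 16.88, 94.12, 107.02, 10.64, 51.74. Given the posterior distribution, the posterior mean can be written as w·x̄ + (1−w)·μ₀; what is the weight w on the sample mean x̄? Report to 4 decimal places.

0.9952

For Normal data with known variance σ², a Normal(μ₀, σ₀²) prior on μ is conjugate. Posterior precision = 1/σ₀² + n/σ²; posterior mean is the precision-weighted average of μ₀ and x̄.
σ₀² = 166.14² = 27602.4996, σ² = 41.73² = 1741.3929. Prior precision 1/σ₀² = 1/27602.4996; data precision n/σ² = 13/1741.3929.
w = (n/σ²)/(1/σ₀² + n/σ²) = n·σ₀²/(σ² + n·σ₀²) = 13·27602.4996/(1741.3929 + 13·27602.4996) = 358832.4948/360573.8877 = 0.9952.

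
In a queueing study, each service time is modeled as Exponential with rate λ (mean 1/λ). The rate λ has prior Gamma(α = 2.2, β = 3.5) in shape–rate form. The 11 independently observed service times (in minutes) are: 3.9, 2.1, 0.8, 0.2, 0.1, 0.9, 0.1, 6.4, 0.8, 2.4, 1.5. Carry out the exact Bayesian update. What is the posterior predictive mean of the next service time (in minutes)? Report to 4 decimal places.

1.8607

With a Gamma(shape α, rate β) prior on the exponential rate λ, the posterior after n observations with total T = Σxᵢ is Gamma(α+n, β+T).
Sum of observations T = 19.2 minutes; n = 11.
Posterior: Gamma(2.2+11, 3.5+19.2) = Gamma(13.2, 22.7).
The predictive distribution for the next observation is Lomax; its mean is β/(α−1) = 22.7/12.2 = 1.8607.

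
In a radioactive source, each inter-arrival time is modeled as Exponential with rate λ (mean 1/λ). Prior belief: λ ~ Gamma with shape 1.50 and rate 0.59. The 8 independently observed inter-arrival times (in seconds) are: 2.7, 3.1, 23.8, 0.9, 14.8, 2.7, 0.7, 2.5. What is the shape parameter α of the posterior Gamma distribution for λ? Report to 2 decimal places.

With a Gamma(shape α, rate β) prior on the exponential rate λ, the posterior after n observations with total T = Σxᵢ is Gamma(α+n, β+T).
Sum of observations T = 51.2 seconds; n = 8.
Posterior: Gamma(1.50+8, 0.59+51.2) = Gamma(9.50, 51.79).
Posterior α = 9.50.

9.50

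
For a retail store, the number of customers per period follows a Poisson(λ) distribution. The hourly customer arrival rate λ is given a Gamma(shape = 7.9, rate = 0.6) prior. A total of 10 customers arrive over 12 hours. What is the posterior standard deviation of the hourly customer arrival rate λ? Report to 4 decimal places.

0.3358

With a Gamma(shape α, rate β) prior, the Poisson likelihood is conjugate: the posterior is Gamma(α + ΣXᵢ, β + n).
Posterior: Gamma(α+S, β+n) = Gamma(7.9+10, 0.6+12) = Gamma(17.9, 12.6).
SD = √α/β = √17.9/12.6 = 0.3358.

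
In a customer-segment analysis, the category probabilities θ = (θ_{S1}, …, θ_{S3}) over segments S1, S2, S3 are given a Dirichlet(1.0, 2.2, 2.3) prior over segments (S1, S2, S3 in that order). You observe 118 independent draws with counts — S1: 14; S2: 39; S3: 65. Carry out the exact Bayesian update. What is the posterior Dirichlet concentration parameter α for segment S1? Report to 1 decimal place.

The Dirichlet prior is conjugate to the Multinomial likelihood: each posterior αⱼ = prior αⱼ + observed count nⱼ.
Posterior concentration: (15.0, 41.2, 67.3), total = 123.5.
α_{S1} = 1.0 + 14 = 15.0.

15.0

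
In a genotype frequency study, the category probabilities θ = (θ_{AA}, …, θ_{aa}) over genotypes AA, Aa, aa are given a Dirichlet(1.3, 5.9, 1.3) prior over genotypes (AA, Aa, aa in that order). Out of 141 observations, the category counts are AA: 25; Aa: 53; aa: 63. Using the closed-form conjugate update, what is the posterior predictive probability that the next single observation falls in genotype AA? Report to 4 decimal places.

The Dirichlet prior is conjugate to the Multinomial likelihood: each posterior αⱼ = prior αⱼ + observed count nⱼ.
Posterior concentration: (26.3, 58.9, 64.3), total = 149.5.
P(next = AA | data) = α_{AA}/Σα = 0.1759.

0.1759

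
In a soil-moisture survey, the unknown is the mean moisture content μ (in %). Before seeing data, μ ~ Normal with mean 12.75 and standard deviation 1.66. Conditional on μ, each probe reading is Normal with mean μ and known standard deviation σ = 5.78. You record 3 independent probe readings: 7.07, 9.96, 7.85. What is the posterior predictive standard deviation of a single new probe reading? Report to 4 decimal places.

For Normal data with known variance σ², a Normal(μ₀, σ₀²) prior on μ is conjugate. Posterior precision = 1/σ₀² + n/σ²; posterior mean is the precision-weighted average of μ₀ and x̄.
σ₀² = 1.66² = 2.7556, σ² = 5.78² = 33.4084; σ² + n·σ₀² = 33.4084 + 3·2.7556 = 41.6752.
Posterior precision = 1/σ₀² + n/σ² = 1/2.7556 + 3/33.4084 = (σ² + n·σ₀²)/(σ₀²σ²) = 41.6752/(2.7556·33.4084); posterior variance σₙ² = σ₀²σ²/(σ² + n·σ₀²) = 2.7556·33.4084/41.6752 = 2.208992.
Predictive variance for one new observation = σₙ² + σ² = 2.7556·33.4084/41.6752 + 33.4084 = σ²·(σ₀² + 41.6752)/41.6752 = 33.4084·44.4308/41.6752 = 35.617392; SD = √(33.4084·44.4308/41.6752) = 5.9680.

5.9680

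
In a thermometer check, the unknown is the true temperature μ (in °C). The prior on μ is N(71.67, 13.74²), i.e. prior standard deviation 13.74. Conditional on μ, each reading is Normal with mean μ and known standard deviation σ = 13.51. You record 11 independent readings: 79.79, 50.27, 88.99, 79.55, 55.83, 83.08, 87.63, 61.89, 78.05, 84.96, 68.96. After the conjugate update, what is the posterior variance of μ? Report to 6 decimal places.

For Normal data with known variance σ², a Normal(μ₀, σ₀²) prior on μ is conjugate. Posterior precision = 1/σ₀² + n/σ²; posterior mean is the precision-weighted average of μ₀ and x̄.
σ₀² = 13.74² = 188.7876, σ² = 13.51² = 182.5201; σ² + n·σ₀² = 182.5201 + 11·188.7876 = 2259.1837.
Posterior precision = 1/σ₀² + n/σ² = 1/188.7876 + 11/182.5201 = (σ² + n·σ₀²)/(σ₀²σ²) = 2259.1837/(188.7876·182.5201); posterior variance σₙ² = σ₀²σ²/(σ² + n·σ₀²) = 188.7876·182.5201/2259.1837 = 15.252204.

15.252204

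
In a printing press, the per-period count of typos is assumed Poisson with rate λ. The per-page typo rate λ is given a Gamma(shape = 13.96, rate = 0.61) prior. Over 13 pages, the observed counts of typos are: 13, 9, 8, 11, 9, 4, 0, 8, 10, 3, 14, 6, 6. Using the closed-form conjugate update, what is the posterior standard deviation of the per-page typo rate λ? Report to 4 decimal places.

0.7878

With a Gamma(shape α, rate β) prior, the Poisson likelihood is conjugate: the posterior is Gamma(α + ΣXᵢ, β + n).
Sum of counts S = 101 over n = 13 pages.
Posterior: Gamma(α+S, β+n) = Gamma(13.96+101, 0.61+13) = Gamma(114.96, 13.61).
SD = √α/β = √114.96/13.61 = 0.7878.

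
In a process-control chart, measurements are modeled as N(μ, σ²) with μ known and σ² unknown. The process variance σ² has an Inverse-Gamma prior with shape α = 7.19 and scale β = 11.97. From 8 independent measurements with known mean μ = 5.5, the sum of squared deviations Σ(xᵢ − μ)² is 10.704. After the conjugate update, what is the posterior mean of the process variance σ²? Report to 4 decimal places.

1.6999

With known mean μ and an Inverse-Gamma(α, β) prior on σ², the Normal likelihood is conjugate: posterior is Inv-Gamma(α + n/2, β + Σ(xᵢ−μ)²/2).
Posterior: Inv-Gamma(7.19 + 8/2, 11.97 + 10.704/2) = Inv-Gamma(11.19, 17.3220).
E[σ²|data] = β/(α−1) = 17.3220/10.19 = 1.6999.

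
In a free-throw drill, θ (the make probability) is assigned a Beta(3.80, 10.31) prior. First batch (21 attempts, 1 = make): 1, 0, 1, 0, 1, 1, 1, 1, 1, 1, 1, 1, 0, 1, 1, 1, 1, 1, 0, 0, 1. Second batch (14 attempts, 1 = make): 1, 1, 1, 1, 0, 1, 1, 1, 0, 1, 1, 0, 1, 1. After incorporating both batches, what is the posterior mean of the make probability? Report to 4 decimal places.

0.6272

The Beta prior is conjugate to a Binomial/Bernoulli likelihood; the update adds successes to α and failures to β.
After batch 1: Beta(3.80+16, 10.31+5) = Beta(19.80, 15.31).
After batch 2: Beta(19.80+11, 15.31+3) = Beta(30.80, 18.31).
Posterior mean = α/(α+β) = 30.80/49.11 = 0.6272.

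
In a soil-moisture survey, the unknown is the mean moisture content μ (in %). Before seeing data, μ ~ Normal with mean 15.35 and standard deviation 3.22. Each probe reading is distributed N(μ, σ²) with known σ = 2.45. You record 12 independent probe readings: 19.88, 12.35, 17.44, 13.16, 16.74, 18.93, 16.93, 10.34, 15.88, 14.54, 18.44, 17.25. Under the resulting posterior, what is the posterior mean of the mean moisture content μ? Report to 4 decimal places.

For Normal data with known variance σ², a Normal(μ₀, σ₀²) prior on μ is conjugate. Posterior precision = 1/σ₀² + n/σ²; posterior mean is the precision-weighted average of μ₀ and x̄.
Σxᵢ = 19.88 + 12.35 + 17.44 + 13.16 + 16.74 + 18.93 + 16.93 + 10.34 + 15.88 + 14.54 + 18.44 + 17.25 = 191.88, so n·x̄ = 191.88.
σ₀² = 3.22² = 10.3684, σ² = 2.45² = 6.0025; σ² + n·σ₀² = 6.0025 + 12·10.3684 = 130.4233.
Posterior mean = (μ₀/σ₀² + n·x̄/σ²)/(1/σ₀² + n/σ²) = (σ²·μ₀ + σ₀²·n·x̄)/(σ² + n·σ₀²) = (6.0025·15.35 + 10.3684·191.88)/130.4233 = 2081.626967/130.4233 = 15.9605.

15.9605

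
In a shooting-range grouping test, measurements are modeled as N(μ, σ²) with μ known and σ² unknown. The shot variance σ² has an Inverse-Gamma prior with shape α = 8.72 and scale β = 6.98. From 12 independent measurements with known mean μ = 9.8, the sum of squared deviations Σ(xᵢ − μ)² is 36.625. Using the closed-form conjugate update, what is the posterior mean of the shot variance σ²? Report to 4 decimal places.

1.8435

With known mean μ and an Inverse-Gamma(α, β) prior on σ², the Normal likelihood is conjugate: posterior is Inv-Gamma(α + n/2, β + Σ(xᵢ−μ)²/2).
Posterior: Inv-Gamma(8.72 + 12/2, 6.98 + 36.625/2) = Inv-Gamma(14.72, 25.2925).
E[σ²|data] = β/(α−1) = 25.2925/13.72 = 1.8435.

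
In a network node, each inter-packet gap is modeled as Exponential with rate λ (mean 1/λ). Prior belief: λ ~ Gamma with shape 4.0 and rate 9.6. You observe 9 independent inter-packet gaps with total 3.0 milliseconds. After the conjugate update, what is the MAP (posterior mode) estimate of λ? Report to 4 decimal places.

0.9524

With a Gamma(shape α, rate β) prior on the exponential rate λ, the posterior after n observations with total T = Σxᵢ is Gamma(α+n, β+T).
Posterior: Gamma(4.0+9, 9.6+3.0) = Gamma(13.0, 12.6).
Mode = (α−1)/β = 0.9524.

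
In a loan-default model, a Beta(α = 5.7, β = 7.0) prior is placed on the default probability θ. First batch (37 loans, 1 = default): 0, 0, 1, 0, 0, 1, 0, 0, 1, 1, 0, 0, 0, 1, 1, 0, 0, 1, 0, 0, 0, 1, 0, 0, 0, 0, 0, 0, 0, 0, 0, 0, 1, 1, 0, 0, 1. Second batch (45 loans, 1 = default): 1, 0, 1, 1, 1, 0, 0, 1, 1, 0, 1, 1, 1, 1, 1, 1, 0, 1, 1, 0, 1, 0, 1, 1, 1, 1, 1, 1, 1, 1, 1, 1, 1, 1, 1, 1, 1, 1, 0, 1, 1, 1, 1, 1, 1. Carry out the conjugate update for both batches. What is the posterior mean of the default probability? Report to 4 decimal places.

The Beta prior is conjugate to a Binomial/Bernoulli likelihood; the update adds successes to α and failures to β.
After batch 1: Beta(5.7+11, 7.0+26) = Beta(16.7, 33.0).
After batch 2: Beta(16.7+37, 33.0+8) = Beta(53.7, 41.0).
Posterior mean = α/(α+β) = 53.7/94.7 = 0.5671.

0.5671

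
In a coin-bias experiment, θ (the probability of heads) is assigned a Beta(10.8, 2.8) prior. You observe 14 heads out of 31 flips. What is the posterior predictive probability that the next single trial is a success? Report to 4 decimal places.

The Beta prior is conjugate to a Binomial/Bernoulli likelihood; the update adds successes to α and failures to β.
Posterior: Beta(α+k, β+n−k) = Beta(10.8+14, 2.8+17) = Beta(24.8, 19.8).
For a single future Bernoulli trial, P(success | data) = α/(α+β) = 0.5561.

0.5561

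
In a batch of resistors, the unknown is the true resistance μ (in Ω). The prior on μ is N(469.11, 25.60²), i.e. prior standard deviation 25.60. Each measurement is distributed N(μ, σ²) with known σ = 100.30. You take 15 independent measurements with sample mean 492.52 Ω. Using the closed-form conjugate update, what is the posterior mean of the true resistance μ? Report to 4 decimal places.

480.6798

For Normal data with known variance σ², a Normal(μ₀, σ₀²) prior on μ is conjugate. Posterior precision = 1/σ₀² + n/σ²; posterior mean is the precision-weighted average of μ₀ and x̄.
n·x̄ = 15·492.52 = 7387.8.
σ₀² = 25.60² = 655.36, σ² = 100.30² = 10060.09; σ² + n·σ₀² = 10060.09 + 15·655.36 = 19890.49.
Posterior mean = (μ₀/σ₀² + n·x̄/σ²)/(1/σ₀² + n/σ²) = (σ²·μ₀ + σ₀²·n·x̄)/(σ² + n·σ₀²) = (10060.09·469.11 + 655.36·7387.8)/19890.49 = 9560957.4279/19890.49 = 480.6798.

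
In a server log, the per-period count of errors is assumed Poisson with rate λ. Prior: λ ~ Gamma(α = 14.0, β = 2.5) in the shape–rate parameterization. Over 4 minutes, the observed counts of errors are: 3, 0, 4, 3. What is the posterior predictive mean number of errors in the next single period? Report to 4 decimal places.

3.6923

With a Gamma(shape α, rate β) prior, the Poisson likelihood is conjugate: the posterior is Gamma(α + ΣXᵢ, β + n).
Sum of counts S = 10 over n = 4 minutes.
Posterior: Gamma(α+S, β+n) = Gamma(14.0+10, 2.5+4) = Gamma(24.0, 6.5).
The predictive distribution for one future period is NegBinom with mean α/β = 3.6923.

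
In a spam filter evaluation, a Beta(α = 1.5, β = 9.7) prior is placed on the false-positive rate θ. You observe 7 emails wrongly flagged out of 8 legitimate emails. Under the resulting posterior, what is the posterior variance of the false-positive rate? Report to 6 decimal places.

0.012214

The Beta prior is conjugate to a Binomial/Bernoulli likelihood; the update adds successes to α and failures to β.
Posterior: Beta(α+k, β+n−k) = Beta(1.5+7, 9.7+1) = Beta(8.5, 10.7).
Var = αβ/((α+β)²(α+β+1)) = 8.5·10.7/(19.2²·20.2) = 0.012214.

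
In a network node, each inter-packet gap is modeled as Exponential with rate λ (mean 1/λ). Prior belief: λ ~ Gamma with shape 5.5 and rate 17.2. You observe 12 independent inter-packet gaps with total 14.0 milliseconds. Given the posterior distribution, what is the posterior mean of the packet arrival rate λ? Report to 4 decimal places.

0.5609

With a Gamma(shape α, rate β) prior on the exponential rate λ, the posterior after n observations with total T = Σxᵢ is Gamma(α+n, β+T).
Posterior: Gamma(5.5+12, 17.2+14.0) = Gamma(17.5, 31.2).
Posterior mean of λ = α/β = 17.5/31.2 = 0.5609.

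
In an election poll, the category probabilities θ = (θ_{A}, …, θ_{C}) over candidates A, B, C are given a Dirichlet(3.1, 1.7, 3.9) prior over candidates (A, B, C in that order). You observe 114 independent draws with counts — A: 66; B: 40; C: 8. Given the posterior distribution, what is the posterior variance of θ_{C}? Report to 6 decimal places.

0.000708

The Dirichlet prior is conjugate to the Multinomial likelihood: each posterior αⱼ = prior αⱼ + observed count nⱼ.
Posterior concentration: (69.1, 41.7, 11.9), total = 122.7.
Var[θ_j] = α_j(Σα−α_j)/((Σα)²(Σα+1)) = 11.9·110.8/(122.7²·123.7) = 0.000708.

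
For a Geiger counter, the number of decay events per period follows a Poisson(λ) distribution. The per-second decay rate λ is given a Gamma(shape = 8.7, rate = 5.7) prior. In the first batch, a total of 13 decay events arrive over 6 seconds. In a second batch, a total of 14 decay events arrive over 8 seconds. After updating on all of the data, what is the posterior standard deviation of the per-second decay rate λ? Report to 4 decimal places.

0.3033

With a Gamma(shape α, rate β) prior, the Poisson likelihood is conjugate: the posterior is Gamma(α + ΣXᵢ, β + n).
After batch 1: Gamma(α+S, β+n) = Gamma(8.7+13, 5.7+6) = Gamma(21.7, 11.7).
After batch 2: Gamma(α+S, β+n) = Gamma(21.7+14, 11.7+8) = Gamma(35.7, 19.7).
SD = √α/β = √35.7/19.7 = 0.3033.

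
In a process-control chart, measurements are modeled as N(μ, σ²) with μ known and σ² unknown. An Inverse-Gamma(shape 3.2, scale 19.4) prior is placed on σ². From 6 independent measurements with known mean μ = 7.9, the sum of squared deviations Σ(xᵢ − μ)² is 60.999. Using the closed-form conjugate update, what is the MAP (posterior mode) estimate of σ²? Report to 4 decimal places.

6.9305

With known mean μ and an Inverse-Gamma(α, β) prior on σ², the Normal likelihood is conjugate: posterior is Inv-Gamma(α + n/2, β + Σ(xᵢ−μ)²/2).
Posterior: Inv-Gamma(3.2 + 6/2, 19.4 + 60.999/2) = Inv-Gamma(6.20, 49.8995).
Mode = β/(α+1) = 49.8995/7.20 = 6.9305.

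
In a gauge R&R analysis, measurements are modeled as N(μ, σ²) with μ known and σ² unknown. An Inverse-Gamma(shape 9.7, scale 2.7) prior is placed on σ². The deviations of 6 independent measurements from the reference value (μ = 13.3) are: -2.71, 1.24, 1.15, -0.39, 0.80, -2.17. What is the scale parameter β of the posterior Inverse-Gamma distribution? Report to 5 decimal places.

With known mean μ and an Inverse-Gamma(α, β) prior on σ², the Normal likelihood is conjugate: posterior is Inv-Gamma(α + n/2, β + Σ(xᵢ−μ)²/2).
Σ(xᵢ−μ)² = (-2.71)² + (1.24)² + (1.15)² + (-0.39)² + (0.80)² + (-2.17)² = 15.7052.
Posterior: Inv-Gamma(9.7 + 6/2, 2.7 + 15.7052/2) = Inv-Gamma(12.70, 10.55260).
Posterior β = 10.55260.

10.55260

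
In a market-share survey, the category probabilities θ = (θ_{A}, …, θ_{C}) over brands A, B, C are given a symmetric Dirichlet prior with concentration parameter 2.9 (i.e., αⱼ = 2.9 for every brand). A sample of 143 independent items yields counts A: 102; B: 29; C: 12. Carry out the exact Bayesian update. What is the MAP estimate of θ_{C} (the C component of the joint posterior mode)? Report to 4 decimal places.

The Dirichlet prior is conjugate to the Multinomial likelihood: each posterior αⱼ = prior αⱼ + observed count nⱼ.
Posterior concentration: (104.9, 31.9, 14.9), total = 151.7.
Joint mode component: (α_{C}−1)/(Σα−K) = 13.9/148.7 = 0.0935.

0.0935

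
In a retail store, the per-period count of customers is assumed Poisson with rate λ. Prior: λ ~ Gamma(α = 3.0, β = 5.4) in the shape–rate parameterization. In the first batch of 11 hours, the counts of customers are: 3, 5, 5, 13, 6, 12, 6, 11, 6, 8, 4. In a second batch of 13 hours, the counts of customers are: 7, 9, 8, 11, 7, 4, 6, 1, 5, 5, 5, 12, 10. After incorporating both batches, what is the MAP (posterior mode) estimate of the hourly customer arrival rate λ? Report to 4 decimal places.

5.8163

With a Gamma(shape α, rate β) prior, the Poisson likelihood is conjugate: the posterior is Gamma(α + ΣXᵢ, β + n).
Batch 1: sum of counts S = 79 over n = 11 hours.
After batch 1: Gamma(α+S, β+n) = Gamma(3.0+79, 5.4+11) = Gamma(82.0, 16.4).
Batch 2: sum of counts S = 90 over n = 13 hours.
After batch 2: Gamma(α+S, β+n) = Gamma(82.0+90, 16.4+13) = Gamma(172.0, 29.4).
Mode of Gamma(α,β) for α≥1 is (α−1)/β = 171.0/29.4 = 5.8163.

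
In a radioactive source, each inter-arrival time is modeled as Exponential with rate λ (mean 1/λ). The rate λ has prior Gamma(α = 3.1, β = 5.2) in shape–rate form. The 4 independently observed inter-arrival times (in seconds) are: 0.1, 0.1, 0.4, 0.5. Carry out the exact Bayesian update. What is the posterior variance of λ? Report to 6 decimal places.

0.178886

With a Gamma(shape α, rate β) prior on the exponential rate λ, the posterior after n observations with total T = Σxᵢ is Gamma(α+n, β+T).
Sum of observations T = 1.1 seconds; n = 4.
Posterior: Gamma(3.1+4, 5.2+1.1) = Gamma(7.1, 6.3).
Var = α/β² = 0.178886.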